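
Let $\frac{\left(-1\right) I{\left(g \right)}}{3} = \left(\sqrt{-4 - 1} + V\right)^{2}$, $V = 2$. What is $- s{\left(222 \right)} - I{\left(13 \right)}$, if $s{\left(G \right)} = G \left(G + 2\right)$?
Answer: $-49731 + 12 i \sqrt{5} \approx -49731.0 + 26.833 i$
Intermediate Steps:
$s{\left(G \right)} = G \left(2 + G\right)$
$I{\left(g \right)} = - 3 \left(2 + i \sqrt{5}\right)^{2}$ ($I{\left(g \right)} = - 3 \left(\sqrt{-4 - 1} + 2\right)^{2} = - 3 \left(\sqrt{-5} + 2\right)^{2} = - 3 \left(i \sqrt{5} + 2\right)^{2} = - 3 \left(2 + i \sqrt{5}\right)^{2}$)
$- s{\left(222 \right)} - I{\left(13 \right)} = - 222 \left(2 + 222\right) - \left(3 - 12 i \sqrt{5}\right) = - 222 \cdot 224 - \left(3 - 12 i \sqrt{5}\right) = \left(-1\right) 49728 - \left(3 - 12 i \sqrt{5}\right) = -49728 - \left(3 - 12 i \sqrt{5}\right) = -49731 + 12 i \sqrt{5}$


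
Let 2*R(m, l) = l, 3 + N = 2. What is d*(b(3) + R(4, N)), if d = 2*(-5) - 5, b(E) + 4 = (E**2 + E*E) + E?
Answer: -495/2 ≈ -247.50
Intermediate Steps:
N = -1 (N = -3 + 2 = -1)
b(E) = -4 + E + 2*E**2 (b(E) = -4 + ((E**2 + E*E) + E) = -4 + ((E**2 + E**2) + E) = -4 + (2*E**2 + E) = -4 + (E + 2*E**2) = -4 + E + 2*E**2)
R(m, l) = l/2
d = -15 (d = -10 - 5 = -15)
d*(b(3) + R(4, N)) = -15*((-4 + 3 + 2*3**2) + (1/2)*(-1)) = -15*((-4 + 3 + 2*9) - 1/2) = -15*((-4 + 3 + 18) - 1/2) = -15*(17 - 1/2) = -15*33/2 = -495/2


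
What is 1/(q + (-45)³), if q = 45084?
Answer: -1/46041 ≈ -2.1720e-5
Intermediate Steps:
1/(q + (-45)³) = 1/(45084 + (-45)³) = 1/(45084 - 91125) = 1/(-46041) = -1/46041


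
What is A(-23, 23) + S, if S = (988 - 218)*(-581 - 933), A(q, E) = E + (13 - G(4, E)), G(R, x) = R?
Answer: -1165748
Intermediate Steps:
A(q, E) = 9 + E (A(q, E) = E + (13 - 1*4) = E + (13 - 4) = E + 9 = 9 + E)
S = -1165780 (S = 770*(-1514) = -1165780)
A(-23, 23) + S = (9 + 23) - 1165780 = 32 - 1165780 = -1165748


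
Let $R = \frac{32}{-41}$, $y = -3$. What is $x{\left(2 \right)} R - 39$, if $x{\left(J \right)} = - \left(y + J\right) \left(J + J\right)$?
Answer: $- \frac{1727}{41} \approx -42.122$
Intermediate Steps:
$x{\left(J \right)} = - 2 J \left(-3 + J\right)$ ($x{\left(J \right)} = - \left(-3 + J\right) \left(J + J\right) = - \left(-3 + J\right) 2 J = - 2 J \left(-3 + J\right)$)
$R = - \frac{32}{41}$ ($R = 32 \left(- \frac{1}{41}\right) = - \frac{32}{41} \approx -0.78049$)
$x{\left(2 \right)} R - 39 = 2 \cdot 2 \left(3 - 2\right) \left(- \frac{32}{41}\right) - 39 = 2 \cdot 2 \cdot 1 \left(- \frac{32}{41}\right) - 39 = 4 \left(- \frac{32}{41}\right) - 39 = - \frac{128}{41} - 39 = - \frac{1727}{41}$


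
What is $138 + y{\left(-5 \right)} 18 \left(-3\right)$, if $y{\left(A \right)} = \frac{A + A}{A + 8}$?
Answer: $318$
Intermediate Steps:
$y{\left(A \right)} = \frac{2 A}{8 + A}$
$138 + y{\left(-5 \right)} 18 \left(-3\right) = 138 + 2 \left(-5\right) \frac{1}{8 - 5} \cdot 18 \left(-3\right) = 138 + 2 \left(-5\right) \frac{1}{3} \left(-54\right) = 138 - -180 = 138 + 180 = 318$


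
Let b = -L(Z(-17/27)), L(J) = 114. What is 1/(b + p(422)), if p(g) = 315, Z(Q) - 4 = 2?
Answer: 1/201 ≈ 0.0049751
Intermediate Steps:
Z(Q) = 6 (Z(Q) = 4 + 2 = 6)
b = -114 (b = -1*114 = -114)
1/(b + p(422)) = 1/(-114 + 315) = 1/201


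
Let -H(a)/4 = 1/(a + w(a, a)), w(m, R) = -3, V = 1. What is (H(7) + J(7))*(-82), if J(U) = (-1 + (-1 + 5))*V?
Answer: -164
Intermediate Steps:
H(a) = -4/(-3 + a) (H(a) = -4/(a - 3) = -4/(-3 + a))
J(U) = 3 (J(U) = (-1 + (-1 + 5))*1 = (-1 + 4)*1 = 3*1 = 3)
(H(7) + J(7))*(-82) = (-4/(-3 + 7) + 3)*(-82) = (-4/4 + 3)*(-82) = (-4*¼ + 3)*(-82) = (-1 + 3)*(-82) = 2*(-82) = -164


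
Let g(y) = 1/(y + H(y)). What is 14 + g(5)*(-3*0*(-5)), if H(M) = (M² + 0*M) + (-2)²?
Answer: 14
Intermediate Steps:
H(M) = 4 + M² (H(M) = (M² + 0) + 4 = M² + 4 = 4 + M²)
g(y) = 1/(4 + y + y²) (g(y) = 1/(y + (4 + y²)) = 1/(4 + y + y²))
14 + g(5)*(-3*0*(-5)) = 14 + (-3*0*(-5))/(4 + 5 + 5²) = 14 + (0*(-5))/(4 + 5 + 25) = 14 + 0/34 = 14 + (1/34)*0 = 14 + 0 = 14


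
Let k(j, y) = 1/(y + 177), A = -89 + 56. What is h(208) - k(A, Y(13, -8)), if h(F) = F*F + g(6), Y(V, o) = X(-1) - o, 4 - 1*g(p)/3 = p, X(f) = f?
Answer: 7959471/184 ≈ 43258.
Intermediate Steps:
A = -33
g(p) = 12 - 3*p
Y(V, o) = -1 - o
k(j, y) = 1/(177 + y)
h(F) = -6 + F² (h(F) = F*F + (12 - 3*6) = F² + (12 - 18) = F² - 6 = -6 + F²)
h(208) - k(A, Y(13, -8)) = (-6 + 208²) - 1/(177 + (-1 - 1*(-8))) = (-6 + 43264) - 1/(177 + (-1 + 8)) = 43258 - 1/(177 + 7) = 43258 - 1/184 = 7959471/184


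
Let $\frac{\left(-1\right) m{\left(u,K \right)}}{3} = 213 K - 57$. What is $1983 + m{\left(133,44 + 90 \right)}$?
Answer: $-83472$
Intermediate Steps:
$m{\left(u,K \right)} = 171 - 639 K$ ($m{\left(u,K \right)} = - 3 \left(213 K - 57\right) = - 3 \left(-57 + 213 K\right) = 171 - 639 K$)
$1983 + m{\left(133,44 + 90 \right)} = 1983 + \left(171 - 639 \left(44 + 90\right)\right) = 1983 + \left(171 - 85626\right) = 1983 - 85455 = -83472$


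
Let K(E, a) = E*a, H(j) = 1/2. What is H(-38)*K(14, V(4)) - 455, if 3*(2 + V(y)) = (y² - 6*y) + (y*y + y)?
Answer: -441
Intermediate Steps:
H(j) = ½
V(y) = -2 - 5*y/3 + 2*y²/3 (V(y) = -2 + ((y² - 6*y) + (y*y + y))/3 = -2 + ((y² - 6*y) + (y² + y))/3 = -2 + ((y² - 6*y) + (y + y²))/3 = -2 + (-5*y + 2*y²)/3 = -2 + (-5*y/3 + 2*y²/3) = -2 - 5*y/3 + 2*y²/3)
H(-38)*K(14, V(4)) - 455 = (14*(-2 - 5/3*4 + (⅔)*4²))/2 - 455 = (14*(-2 - 20/3 + (⅔)*16))/2 - 455 = (14*(-2 - 20/3 + 32/3))/2 - 455 = (14*2)/2 - 455 = (½)*28 - 455 = 14 - 455 = -441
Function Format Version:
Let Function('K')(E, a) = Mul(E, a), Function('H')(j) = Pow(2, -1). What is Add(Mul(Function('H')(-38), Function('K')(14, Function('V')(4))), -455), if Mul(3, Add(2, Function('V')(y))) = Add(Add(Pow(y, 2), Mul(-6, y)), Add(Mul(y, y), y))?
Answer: -441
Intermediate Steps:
Function('H')(j) = Rational(1, 2)
Function('V')(y) = Add(-2, Mul(Rational(-5, 3), y), Mul(Rational(2, 3), Pow(y, 2))) (Function('V')(y) = Add(-2, Mul(Rational(1, 3), Add(Add(Pow(y, 2), Mul(-6, y)), Add(Mul(y, y), y)))) = Add(-2, Mul(Rational(1, 3), Add(Add(Pow(y, 2), Mul(-6, y)), Add(Pow(y, 2), y)))) = Add(-2, Mul(Rational(1, 3), Add(Add(Pow(y, 2), Mul(-6, y)), Add(y, Pow(y, 2))))) = Add(-2, Mul(Rational(1, 3), Add(Mul(-5, y), Mul(2, Pow(y, 2))))) = Add(-2, Add(Mul(Rational(-5, 3), y), Mul(Rational(2, 3), Pow(y, 2)))) = Add(-2, Mul(Rational(-5, 3), y), Mul(Rational(2, 3), Pow(y, 2))))
Add(Mul(Function('H')(-38), Function('K')(14, Function('V')(4))), -455) = Add(Mul(Rational(1, 2), Mul(14, Add(-2, Mul(Rational(-5, 3), 4), Mul(Rational(2, 3), Pow(4, 2))))), -455) = Add(Mul(Rational(1, 2), Mul(14, Add(-2, Rational(-20, 3), Mul(Rational(2, 3), 16)))), -455) = Add(Mul(Rational(1, 2), Mul(14, Add(-2, Rational(-20, 3), Rational(32, 3)))), -455) = Add(Mul(Rational(1, 2), Mul(14, 2)), -455) = Add(Mul(Rational(1, 2), 28), -455) = Add(14, -455) = -441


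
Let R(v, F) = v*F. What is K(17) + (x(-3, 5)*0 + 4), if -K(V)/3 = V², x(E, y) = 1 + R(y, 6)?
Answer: -863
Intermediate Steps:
R(v, F) = F*v
x(E, y) = 1 + 6*y
K(V) = -3*V²
K(17) + (x(-3, 5)*0 + 4) = -3*17² + ((1 + 6*5)*0 + 4) = -3*289 + ((1 + 30)*0 + 4) = -867 + (31*0 + 4) = -867 + (0 + 4) = -867 + 4 = -863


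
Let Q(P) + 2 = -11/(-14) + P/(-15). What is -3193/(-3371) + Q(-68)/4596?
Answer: 3084105467/3253554360 ≈ 0.94792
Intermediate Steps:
Q(P) = -17/14 - P/15 (Q(P) = -2 + (-11/(-14) + P/(-15)) = -2 + (-11*(-1/14) + P*(-1/15)) = -2 + (11/14 - P/15) = -17/14 - P/15)
-3193/(-3371) + Q(-68)/4596 = -3193/(-3371) + (-17/14 - 1/15*(-68))/4596 = -3193*(-1/3371) + (-17/14 + 68/15)*(1/4596) = 3193/3371 + (697/210)*(1/4596) = 3193/3371 + 697/965160 = 3084105467/3253554360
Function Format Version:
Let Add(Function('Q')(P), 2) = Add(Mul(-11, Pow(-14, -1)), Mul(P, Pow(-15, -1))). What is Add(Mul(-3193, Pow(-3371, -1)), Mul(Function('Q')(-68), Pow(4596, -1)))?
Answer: Rational(3084105467, 3253554360) ≈ 0.94792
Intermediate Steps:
Function('Q')(P) = Add(Rational(-17, 14), Mul(Rational(-1, 15), P)) (Function('Q')(P) = Add(-2, Add(Mul(-11, Pow(-14, -1)), Mul(P, Pow(-15, -1)))) = Add(-2, Add(Mul(-11, Rational(-1, 14)), Mul(P, Rational(-1, 15)))) = Add(-2, Add(Rational(11, 14), Mul(Rational(-1, 15), P))) = Add(Rational(-17, 14), Mul(Rational(-1, 15), P)))
Add(Mul(-3193, Pow(-3371, -1)), Mul(Function('Q')(-68), Pow(4596, -1))) = Add(Mul(-3193, Pow(-3371, -1)), Mul(Add(Rational(-17, 14), Mul(Rational(-1, 15), -68)), Pow(4596, -1))) = Add(Mul(-3193, Rational(-1, 3371)), Mul(Add(Rational(-17, 14), Rational(68, 15)), Rational(1, 4596))) = Add(Rational(3193, 3371), Mul(Rational(697, 210), Rational(1, 4596))) = Add(Rational(3193, 3371), Rational(697, 965160)) = Rational(3084105467, 3253554360)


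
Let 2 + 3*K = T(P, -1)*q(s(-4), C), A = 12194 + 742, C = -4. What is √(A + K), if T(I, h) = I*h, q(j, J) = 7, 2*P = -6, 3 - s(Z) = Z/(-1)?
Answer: √116481/3 ≈ 113.76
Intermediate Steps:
s(Z) = 3 + Z (s(Z) = 3 - Z/(-1) = 3 - Z*(-1) = 3 - (-1)*Z = 3 + Z)
P = -3 (P = (½)*(-6) = -3)
A = 12936
K = 19/3 (K = -⅔ + (-3*(-1)*7)/3 = -⅔ + (3*7)/3 = -⅔ + (⅓)*21 = -⅔ + 7 = 19/3 ≈ 6.3333)
√(A + K) = √(12936 + 19/3) = √(38827/3) = √116481/3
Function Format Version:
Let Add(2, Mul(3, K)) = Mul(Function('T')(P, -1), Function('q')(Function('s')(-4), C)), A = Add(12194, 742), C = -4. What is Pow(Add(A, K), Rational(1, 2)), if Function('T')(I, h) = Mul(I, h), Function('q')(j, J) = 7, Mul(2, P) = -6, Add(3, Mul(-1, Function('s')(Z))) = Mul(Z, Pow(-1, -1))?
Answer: Mul(Rational(1, 3), Pow(116481, Rational(1, 2))) ≈ 113.76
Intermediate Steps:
Function('s')(Z) = Add(3, Z) (Function('s')(Z) = Add(3, Mul(-1, Mul(Z, Pow(-1, -1)))) = Add(3, Mul(-1, Mul(Z, -1))) = Add(3, Mul(-1, Mul(-1, Z))) = Add(3, Z))
P = -3 (P = Mul(Rational(1, 2), -6) = -3)
A = 12936
K = Rational(19, 3) (K = Add(Rational(-2, 3), Mul(Rational(1, 3), Mul(Mul(-3, -1), 7))) = Add(Rational(-2, 3), Mul(Rational(1, 3), Mul(3, 7))) = Add(Rational(-2, 3), Mul(Rational(1, 3), 21)) = Add(Rational(-2, 3), 7) = Rational(19, 3) ≈ 6.3333)
Pow(Add(A, K), Rational(1, 2)) = Pow(Add(12936, Rational(19, 3)), Rational(1, 2)) = Pow(Rational(38827, 3), Rational(1, 2)) = Mul(Rational(1, 3), Pow(116481, Rational(1, 2)))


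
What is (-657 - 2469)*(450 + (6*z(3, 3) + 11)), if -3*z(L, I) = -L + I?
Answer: -1441086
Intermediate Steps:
z(L, I) = -I/3 + L/3 (z(L, I) = -(-L + I)/3 = -(I - L)/3 = -I/3 + L/3)
(-657 - 2469)*(450 + (6*z(3, 3) + 11)) = (-657 - 2469)*(450 + (6*(-⅓*3 + (⅓)*3) + 11)) = -3126*(450 + (6*(-1 + 1) + 11)) = -3126*(450 + (6*0 + 11)) = -3126*(450 + (0 + 11)) = -3126*(450 + 11) = -3126*461 = -1441086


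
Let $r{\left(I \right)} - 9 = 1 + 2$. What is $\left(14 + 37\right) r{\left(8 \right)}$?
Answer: $612$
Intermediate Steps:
$r{\left(I \right)} = 12$ ($r{\left(I \right)} = 9 + \left(1 + 2\right) = 9 + 3 = 12$)
$\left(14 + 37\right) r{\left(8 \right)} = \left(14 + 37\right) 12 = 51 \cdot 12 = 612$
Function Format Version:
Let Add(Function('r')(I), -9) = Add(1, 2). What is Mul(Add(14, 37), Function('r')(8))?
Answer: 612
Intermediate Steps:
Function('r')(I) = 12 (Function('r')(I) = Add(9, Add(1, 2)) = Add(9, 3) = 12)
Mul(Add(14, 37), Function('r')(8)) = Mul(Add(14, 37), 12) = Mul(51, 12) = 612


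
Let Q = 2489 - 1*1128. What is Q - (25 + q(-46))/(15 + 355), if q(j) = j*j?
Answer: 501429/370 ≈ 1355.2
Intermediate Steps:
q(j) = j²
Q = 1361 (Q = 2489 - 1128 = 1361)
Q - (25 + q(-46))/(15 + 355) = 1361 - (25 + (-46)²)/(15 + 355) = 1361 - (25 + 2116)/370 = 1361 - 2141/370 = 501429/370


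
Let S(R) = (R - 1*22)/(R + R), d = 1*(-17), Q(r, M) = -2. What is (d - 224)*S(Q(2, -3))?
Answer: -1446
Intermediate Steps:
d = -17
S(R) = (-22 + R)/(2*R) (S(R) = (R - 22)/((2*R)) = (-22 + R)*(1/(2*R)) = (-22 + R)/(2*R))
(d - 224)*S(Q(2, -3)) = (-17 - 224)*((½)*(-22 - 2)/(-2)) = -241*(-1)*(-24)/(2*2) = -241*6 = -1446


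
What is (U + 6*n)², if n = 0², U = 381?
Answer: 145161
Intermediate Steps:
n = 0
(U + 6*n)² = (381 + 6*0)² = (381 + 0)² = 381² = 145161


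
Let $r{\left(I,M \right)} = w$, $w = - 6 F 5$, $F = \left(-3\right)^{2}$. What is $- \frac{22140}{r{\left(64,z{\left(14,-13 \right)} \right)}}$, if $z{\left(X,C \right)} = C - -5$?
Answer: $82$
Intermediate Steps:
$F = 9$
$w = -270$ ($w = \left(-6\right) 9 \cdot 5 = \left(-54\right) 5 = -270$)
$z{\left(X,C \right)} = 5 + C$ ($z{\left(X,C \right)} = C + 5 = 5 + C$)
$r{\left(I,M \right)} = -270$
$- \frac{22140}{r{\left(64,z{\left(14,-13 \right)} \right)}} = - \frac{22140}{-270} = \left(-22140\right) \left(- \frac{1}{270}\right) = 82$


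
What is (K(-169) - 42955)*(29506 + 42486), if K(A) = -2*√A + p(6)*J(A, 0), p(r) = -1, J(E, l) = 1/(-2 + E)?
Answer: -528803125568/171 - 1871792*I ≈ -3.0924e+9 - 1.8718e+6*I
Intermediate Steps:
K(A) = -1/(-2 + A) - 2*√A (K(A) = -2*√A - 1/(-2 + A) = -1/(-2 + A) - 2*√A)
(K(-169) - 42955)*(29506 + 42486) = ((-1 + 2*√(-169)*(2 - 1*(-169)))/(-2 - 169) - 42955)*(29506 + 42486) = ((-1 + 2*(13*I)*(2 + 169))/(-171) - 42955)*71992 = (-(-1 + 2*(13*I)*171)/171 - 42955)*71992 = (-(-1 + 4446*I)/171 - 42955)*71992 = ((1/171 - 26*I) - 42955)*71992 = (-7345304/171 - 26*I)*71992 = -528803125568/171 - 1871792*I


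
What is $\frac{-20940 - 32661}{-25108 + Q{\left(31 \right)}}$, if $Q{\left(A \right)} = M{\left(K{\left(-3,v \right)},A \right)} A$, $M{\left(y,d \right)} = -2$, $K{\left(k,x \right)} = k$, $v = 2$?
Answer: $\frac{17867}{8390} \approx 2.1296$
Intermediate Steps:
$Q{\left(A \right)} = - 2 A$
$\frac{-20940 - 32661}{-25108 + Q{\left(31 \right)}} = \frac{-20940 - 32661}{-25108 - 62} = - \frac{53601}{-25108 - 62} = - \frac{53601}{-25170} = \left(-53601\right) \left(- \frac{1}{25170}\right) = \frac{17867}{8390}$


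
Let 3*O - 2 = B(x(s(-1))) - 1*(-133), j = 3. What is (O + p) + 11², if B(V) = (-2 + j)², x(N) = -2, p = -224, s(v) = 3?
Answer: -173/3 ≈ -57.667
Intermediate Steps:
B(V) = 1 (B(V) = (-2 + 3)² = 1² = 1)
O = 136/3 (O = ⅔ + (1 - 1*(-133))/3 = ⅔ + (1 + 133)/3 = ⅔ + (⅓)*134 = ⅔ + 134/3 = 136/3 ≈ 45.333)
(O + p) + 11² = (136/3 - 224) + 11² = -536/3 + 121 = -173/3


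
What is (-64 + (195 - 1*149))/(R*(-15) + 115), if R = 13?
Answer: 9/40 ≈ 0.22500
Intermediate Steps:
(-64 + (195 - 1*149))/(R*(-15) + 115) = (-64 + (195 - 1*149))/(13*(-15) + 115) = (-64 + (195 - 149))/(-195 + 115) = (-64 + 46)/(-80) = -18*(-1/80) = 9/40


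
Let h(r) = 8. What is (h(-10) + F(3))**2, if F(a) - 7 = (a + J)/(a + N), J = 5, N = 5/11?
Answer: 108241/361 ≈ 299.84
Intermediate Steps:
N = 5/11 (N = 5*(1/11) = 5/11 ≈ 0.45455)
F(a) = 7 + (5 + a)/(5/11 + a) (F(a) = 7 + (a + 5)/(a + 5/11) = 7 + (5 + a)/(5/11 + a))
(h(-10) + F(3))**2 = (8 + 2*(45 + 44*3)/(5 + 11*3))**2 = (8 + 2*(45 + 132)/(5 + 33))**2 = (8 + 2*177/38)**2 = (8 + 2*(1/38)*177)**2 = (8 + 177/19)**2 = (329/19)**2 = 108241/361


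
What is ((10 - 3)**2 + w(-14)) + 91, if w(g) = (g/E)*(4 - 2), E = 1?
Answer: 112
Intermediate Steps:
w(g) = 2*g (w(g) = (g/1)*(4 - 2) = (g*1)*2 = g*2 = 2*g)
((10 - 3)**2 + w(-14)) + 91 = ((10 - 3)**2 + 2*(-14)) + 91 = (7**2 - 28) + 91 = (49 - 28) + 91 = 21 + 91 = 112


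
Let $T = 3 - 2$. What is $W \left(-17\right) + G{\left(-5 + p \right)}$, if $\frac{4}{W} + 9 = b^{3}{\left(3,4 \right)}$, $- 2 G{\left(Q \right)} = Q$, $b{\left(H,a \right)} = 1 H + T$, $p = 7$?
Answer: $- \frac{123}{55} \approx -2.2364$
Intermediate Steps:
$T = 1$
$b{\left(H,a \right)} = 1 + H$ ($b{\left(H,a \right)} = 1 H + 1 = H + 1 = 1 + H$)
$G{\left(Q \right)} = - \frac{Q}{2}$
$W = \frac{4}{55}$ ($W = \frac{4}{-9 + \left(1 + 3\right)^{3}} = \frac{4}{-9 + 4^{3}} = \frac{4}{-9 + 64} = \frac{4}{55} \approx 0.072727$)
$W \left(-17\right) + G{\left(-5 + p \right)} = \frac{4}{55} \left(-17\right) - \frac{-5 + 7}{2} = - \frac{68}{55} - 1 = - \frac{123}{55}$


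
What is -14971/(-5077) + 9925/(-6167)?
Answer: 41936932/31309859 ≈ 1.3394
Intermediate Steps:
-14971/(-5077) + 9925/(-6167) = -14971*(-1/5077) + 9925*(-1/6167) = 14971/5077 - 9925/6167 = 41936932/31309859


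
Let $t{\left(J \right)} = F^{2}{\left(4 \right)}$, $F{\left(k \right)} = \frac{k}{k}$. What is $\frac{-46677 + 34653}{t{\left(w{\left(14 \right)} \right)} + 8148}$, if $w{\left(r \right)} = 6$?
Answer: $- \frac{12024}{8149} \approx -1.4755$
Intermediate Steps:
$F{\left(k \right)} = 1$
$t{\left(J \right)} = 1$ ($t{\left(J \right)} = 1^{2} = 1$)
$\frac{-46677 + 34653}{t{\left(w{\left(14 \right)} \right)} + 8148} = \frac{-46677 + 34653}{1 + 8148} = - \frac{12024}{8149}$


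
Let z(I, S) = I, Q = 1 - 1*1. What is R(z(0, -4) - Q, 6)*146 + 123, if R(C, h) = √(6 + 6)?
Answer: 123 + 292*√3 ≈ 628.76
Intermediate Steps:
Q = 0 (Q = 1 - 1 = 0)
R(C, h) = 2*√3 (R(C, h) = √12 = 2*√3)
R(z(0, -4) - Q, 6)*146 + 123 = (2*√3)*146 + 123 = 292*√3 + 123 = 123 + 292*√3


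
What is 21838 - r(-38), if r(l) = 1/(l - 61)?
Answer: 2161963/99 ≈ 21838.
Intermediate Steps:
r(l) = 1/(-61 + l)
21838 - r(-38) = 21838 - 1/(-61 - 38) = 21838 - 1/(-99) = 21838 - 1*(-1/99) = 21838 + 1/99 = 2161963/99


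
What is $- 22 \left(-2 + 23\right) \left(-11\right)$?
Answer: $5082$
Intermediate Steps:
$- 22 \left(-2 + 23\right) \left(-11\right) = \left(-22\right) 21 \left(-11\right) = \left(-462\right) \left(-11\right) = 5082$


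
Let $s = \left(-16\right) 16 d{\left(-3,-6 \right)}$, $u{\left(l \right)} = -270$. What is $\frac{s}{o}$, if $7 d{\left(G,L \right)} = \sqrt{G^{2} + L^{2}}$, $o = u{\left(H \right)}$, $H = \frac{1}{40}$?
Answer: $\frac{128 \sqrt{5}}{315} \approx 0.90862$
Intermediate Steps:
$H = \frac{1}{40} \approx 0.025$
$o = -270$
$d{\left(G,L \right)} = \frac{\sqrt{G^{2} + L^{2}}}{7}$
$s = - \frac{768 \sqrt{5}}{7}$ ($s = \left(-16\right) 16 \frac{\sqrt{\left(-3\right)^{2} + \left(-6\right)^{2}}}{7} = - 256 \frac{\sqrt{9 + 36}}{7} = - 256 \frac{\sqrt{45}}{7} = - 256 \frac{3 \sqrt{5}}{7} = - \frac{768 \sqrt{5}}{7} \approx -245.33$)
$\frac{s}{o} = \frac{\left(- \frac{768}{7}\right) \sqrt{5}}{-270} = - \frac{768 \sqrt{5}}{7} \left(- \frac{1}{270}\right) = \frac{128 \sqrt{5}}{315}$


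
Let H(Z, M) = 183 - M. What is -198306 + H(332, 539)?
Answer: -198662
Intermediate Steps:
-198306 + H(332, 539) = -198306 + (183 - 1*539) = -198306 + (183 - 539) = -198306 - 356 = -198662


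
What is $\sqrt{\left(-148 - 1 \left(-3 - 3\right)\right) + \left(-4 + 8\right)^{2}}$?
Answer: $3 i \sqrt{14} \approx 11.225 i$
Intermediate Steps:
$\sqrt{\left(-148 - 1 \left(-3 - 3\right)\right) + \left(-4 + 8\right)^{2}} = \sqrt{\left(-148 - 1 \left(-6\right)\right) + 4^{2}} = \sqrt{\left(-148 - -6\right) + 16} = \sqrt{\left(-148 + 6\right) + 16} = \sqrt{-142 + 16} = \sqrt{-126} = 3 i \sqrt{14}$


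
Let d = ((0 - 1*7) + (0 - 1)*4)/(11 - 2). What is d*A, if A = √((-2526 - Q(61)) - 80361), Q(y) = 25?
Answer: -44*I*√5182/9 ≈ -351.93*I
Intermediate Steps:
A = 4*I*√5182 (A = √((-2526 - 1*25) - 80361) = √((-2526 - 25) - 80361) = √(-2551 - 80361) = √(-82912) = 4*I*√5182 ≈ 287.94*I)
d = -11/9 (d = ((0 - 7) - 1*4)/9 = (-7 - 4)*(⅑) = -11*⅑ = -11/9 ≈ -1.2222)
d*A = -44*I*√5182/9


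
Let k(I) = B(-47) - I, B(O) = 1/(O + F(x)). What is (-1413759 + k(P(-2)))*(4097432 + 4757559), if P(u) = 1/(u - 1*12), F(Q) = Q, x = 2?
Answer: -7886858354831749/630 ≈ -1.2519e+13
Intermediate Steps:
B(O) = 1/(2 + O) (B(O) = 1/(O + 2) = 1/(2 + O))
P(u) = 1/(-12 + u) (P(u) = 1/(u - 12) = 1/(-12 + u))
k(I) = -1/45 - I (k(I) = 1/(2 - 47) - I = 1/(-45) - I = -1/45 - I)
(-1413759 + k(P(-2)))*(4097432 + 4757559) = (-1413759 + (-1/45 - 1/(-12 - 2)))*(4097432 + 4757559) = (-1413759 + (-1/45 - 1/(-14)))*8854991 = (-1413759 + (-1/45 - 1*(-1/14)))*8854991 = (-1413759 + (-1/45 + 1/14))*8854991 = (-1413759 + 31/630)*8854991 = -890668139/630*8854991 = -7886858354831749/630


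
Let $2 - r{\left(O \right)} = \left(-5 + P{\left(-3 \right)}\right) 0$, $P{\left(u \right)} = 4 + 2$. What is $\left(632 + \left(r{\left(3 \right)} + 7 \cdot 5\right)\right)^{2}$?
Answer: $447561$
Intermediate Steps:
$P{\left(u \right)} = 6$
$r{\left(O \right)} = 2$ ($r{\left(O \right)} = 2 - \left(-5 + 6\right) 0 = 2 - 1 \cdot 0 = 2 - 0 = 2 + 0 = 2$)
$\left(632 + \left(r{\left(3 \right)} + 7 \cdot 5\right)\right)^{2} = \left(632 + \left(2 + 7 \cdot 5\right)\right)^{2} = \left(632 + \left(2 + 35\right)\right)^{2} = \left(632 + 37\right)^{2} = 669^{2} = 447561$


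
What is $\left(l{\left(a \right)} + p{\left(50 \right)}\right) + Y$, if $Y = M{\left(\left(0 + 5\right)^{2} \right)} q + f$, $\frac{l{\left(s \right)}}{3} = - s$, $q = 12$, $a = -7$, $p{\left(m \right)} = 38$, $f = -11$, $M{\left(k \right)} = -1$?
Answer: $36$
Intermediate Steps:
$l{\left(s \right)} = - 3 s$ ($l{\left(s \right)} = 3 \left(- s\right) = - 3 s$)
$Y = -23$ ($Y = \left(-1\right) 12 - 11 = -12 - 11 = -23$)
$\left(l{\left(a \right)} + p{\left(50 \right)}\right) + Y = \left(\left(-3\right) \left(-7\right) + 38\right) - 23 = \left(21 + 38\right) - 23 = 59 - 23 = 36$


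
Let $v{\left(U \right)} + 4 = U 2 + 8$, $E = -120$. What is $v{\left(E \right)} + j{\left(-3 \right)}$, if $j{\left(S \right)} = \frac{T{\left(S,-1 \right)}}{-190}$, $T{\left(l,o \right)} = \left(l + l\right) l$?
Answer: $- \frac{22429}{95} \approx -236.09$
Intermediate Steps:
$T{\left(l,o \right)} = 2 l^{2}$ ($T{\left(l,o \right)} = 2 l l = 2 l^{2}$)
$v{\left(U \right)} = 4 + 2 U$ ($v{\left(U \right)} = -4 + \left(U 2 + 8\right) = -4 + \left(2 U + 8\right) = -4 + \left(8 + 2 U\right) = 4 + 2 U$)
$j{\left(S \right)} = - \frac{S^{2}}{95}$ ($j{\left(S \right)} = \frac{2 S^{2}}{-190} = 2 S^{2} \left(- \frac{1}{190}\right) = - \frac{S^{2}}{95}$)
$v{\left(E \right)} + j{\left(-3 \right)} = \left(4 + 2 \left(-120\right)\right) - \frac{\left(-3\right)^{2}}{95} = \left(4 - 240\right) - \frac{9}{95} = -236 - \frac{9}{95} = - \frac{22429}{95}$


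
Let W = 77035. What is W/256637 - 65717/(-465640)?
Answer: 52735991129/119500452680 ≈ 0.44130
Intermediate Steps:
W/256637 - 65717/(-465640) = 77035/256637 - 65717/(-465640) = 77035*(1/256637) - 65717*(-1/465640) = 77035/256637 + 65717/465640 = 52735991129/119500452680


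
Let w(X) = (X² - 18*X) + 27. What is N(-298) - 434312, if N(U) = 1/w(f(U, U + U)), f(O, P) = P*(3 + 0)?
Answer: -1402460766359/3229155 ≈ -4.3431e+5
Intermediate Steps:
f(O, P) = 3*P (f(O, P) = P*3 = 3*P)
w(X) = 27 + X² - 18*X
N(U) = 1/(27 - 108*U + 36*U²) (N(U) = 1/(27 + (3*(U + U))² - 54*(U + U)) = 1/(27 + (3*(2*U))² - 54*2*U) = 1/(27 + (6*U)² - 108*U) = 1/(27 + 36*U² - 108*U) = 1/(27 - 108*U + 36*U²))
N(-298) - 434312 = 1/(9*(3 - 12*(-298) + 4*(-298)²)) - 434312 = 1/(9*(3 + 3576 + 4*88804)) - 434312 = 1/(9*(3 + 3576 + 355216)) - 434312 = (⅑)/358795 - 434312 = (⅑)*(1/358795) - 434312 = 1/3229155 - 434312 = -1402460766359/3229155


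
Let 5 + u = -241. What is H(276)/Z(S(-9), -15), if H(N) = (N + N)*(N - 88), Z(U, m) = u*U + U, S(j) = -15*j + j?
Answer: -17296/5145 ≈ -3.3617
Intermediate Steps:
u = -246 (u = -5 - 241 = -246)
S(j) = -14*j
Z(U, m) = -245*U (Z(U, m) = -246*U + U = -245*U)
H(N) = 2*N*(-88 + N) (H(N) = (2*N)*(-88 + N) = 2*N*(-88 + N))
H(276)/Z(S(-9), -15) = (2*276*(-88 + 276))/((-(-3430)*(-9))) = (2*276*188)/((-245*126)) = 103776/(-30870) = 103776*(-1/30870) = -17296/5145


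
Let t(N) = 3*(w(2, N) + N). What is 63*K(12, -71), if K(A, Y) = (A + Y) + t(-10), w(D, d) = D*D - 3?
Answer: -5418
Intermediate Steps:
w(D, d) = -3 + D**2 (w(D, d) = D**2 - 3 = -3 + D**2)
t(N) = 3 + 3*N (t(N) = 3*((-3 + 2**2) + N) = 3*((-3 + 4) + N) = 3*(1 + N) = 3 + 3*N)
K(A, Y) = -27 + A + Y (K(A, Y) = (A + Y) + (3 + 3*(-10)) = (A + Y) + (3 - 30) = (A + Y) - 27 = -27 + A + Y)
63*K(12, -71) = 63*(-27 + 12 - 71) = 63*(-86) = -5418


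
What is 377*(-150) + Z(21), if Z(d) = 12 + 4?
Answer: -56534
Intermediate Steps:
Z(d) = 16
377*(-150) + Z(21) = 377*(-150) + 16 = -56550 + 16 = -56534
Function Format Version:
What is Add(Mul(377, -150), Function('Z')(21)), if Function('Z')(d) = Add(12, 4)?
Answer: -56534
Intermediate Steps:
Function('Z')(d) = 16
Add(Mul(377, -150), Function('Z')(21)) = Add(Mul(377, -150), 16) = Add(-56550, 16) = -56534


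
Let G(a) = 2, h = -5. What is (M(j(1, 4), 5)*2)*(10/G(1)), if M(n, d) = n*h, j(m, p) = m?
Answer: -50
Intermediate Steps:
M(n, d) = -5*n (M(n, d) = n*(-5) = -5*n)
(M(j(1, 4), 5)*2)*(10/G(1)) = (-5*1*2)*(10/2) = (-5*2)*(10*(1/2)) = -10*5 = -50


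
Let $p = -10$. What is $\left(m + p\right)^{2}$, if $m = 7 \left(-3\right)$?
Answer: $961$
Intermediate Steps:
$m = -21$
$\left(m + p\right)^{2} = \left(-21 - 10\right)^{2} = \left(-31\right)^{2} = 961$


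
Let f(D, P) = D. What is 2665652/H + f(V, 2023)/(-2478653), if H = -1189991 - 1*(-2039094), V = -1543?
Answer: 6608536492685/2104631698259 ≈ 3.1400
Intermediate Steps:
H = 849103 (H = -1189991 + 2039094 = 849103)
2665652/H + f(V, 2023)/(-2478653) = 2665652/849103 - 1543/(-2478653) = 2665652*(1/849103) - 1543*(-1/2478653) = 2665652/849103 + 1543/2478653 = 6608536492685/2104631698259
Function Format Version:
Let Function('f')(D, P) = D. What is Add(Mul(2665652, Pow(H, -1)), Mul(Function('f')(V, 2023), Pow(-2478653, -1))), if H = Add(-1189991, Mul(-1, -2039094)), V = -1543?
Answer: Rational(6608536492685, 2104631698259) ≈ 3.1400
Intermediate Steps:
H = 849103 (H = Add(-1189991, 2039094) = 849103)
Add(Mul(2665652, Pow(H, -1)), Mul(Function('f')(V, 2023), Pow(-2478653, -1))) = Add(Mul(2665652, Pow(849103, -1)), Mul(-1543, Pow(-2478653, -1))) = Add(Mul(2665652, Rational(1, 849103)), Mul(-1543, Rational(-1, 2478653))) = Add(Rational(2665652, 849103), Rational(1543, 2478653)) = Rational(6608536492685, 2104631698259)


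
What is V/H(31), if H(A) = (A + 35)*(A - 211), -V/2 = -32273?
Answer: -32273/5940 ≈ -5.4332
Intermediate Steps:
V = 64546 (V = -2*(-32273) = 64546)
H(A) = (-211 + A)*(35 + A) (H(A) = (35 + A)*(-211 + A) = (-211 + A)*(35 + A))
V/H(31) = 64546/(-7385 + 31² - 176*31) = 64546/(-7385 + 961 - 5456) = 64546/(-11880) = 64546*(-1/11880) = -32273/5940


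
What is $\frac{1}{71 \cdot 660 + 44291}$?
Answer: $\frac{1}{91151} \approx 1.0971 \cdot 10^{-5}$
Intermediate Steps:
$\frac{1}{71 \cdot 660 + 44291} = \frac{1}{46860 + 44291} = \frac{1}{91151}$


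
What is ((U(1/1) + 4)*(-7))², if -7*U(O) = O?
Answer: 729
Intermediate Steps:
U(O) = -O/7
((U(1/1) + 4)*(-7))² = ((-⅐/1 + 4)*(-7))² = ((-⅐*1 + 4)*(-7))² = ((-⅐ + 4)*(-7))² = ((27/7)*(-7))² = (-27)² = 729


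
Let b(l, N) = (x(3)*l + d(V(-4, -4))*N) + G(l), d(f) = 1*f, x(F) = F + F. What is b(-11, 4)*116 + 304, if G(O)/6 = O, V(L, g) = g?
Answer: -16864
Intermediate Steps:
x(F) = 2*F
G(O) = 6*O
d(f) = f
b(l, N) = -4*N + 12*l (b(l, N) = ((2*3)*l - 4*N) + 6*l = (6*l - 4*N) + 6*l = (-4*N + 6*l) + 6*l = -4*N + 12*l)
b(-11, 4)*116 + 304 = (-4*4 + 12*(-11))*116 + 304 = (-16 - 132)*116 + 304 = -148*116 + 304 = -17168 + 304 = -16864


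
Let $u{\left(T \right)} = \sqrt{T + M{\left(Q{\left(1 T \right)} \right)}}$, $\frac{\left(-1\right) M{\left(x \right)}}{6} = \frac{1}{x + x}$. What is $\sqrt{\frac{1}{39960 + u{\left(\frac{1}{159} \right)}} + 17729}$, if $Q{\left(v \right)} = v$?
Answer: $\sqrt{\frac{112643683719 + 17729 i \sqrt{12058878}}{6353640 + i \sqrt{12058878}}} \approx 133.15 - 6.0 \cdot 10^{-11} i$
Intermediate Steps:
$M{\left(x \right)} = - \frac{3}{x}$ ($M{\left(x \right)} = - \frac{6}{x + x} = - \frac{6}{2 x} = - 6 \frac{1}{2 x} = - \frac{3}{x}$)
$u{\left(T \right)} = \sqrt{T - \frac{3}{T}}$ ($u{\left(T \right)} = \sqrt{T - \frac{3}{1 T}} = \sqrt{T - \frac{3}{T}}$)
$\sqrt{\frac{1}{39960 + u{\left(\frac{1}{159} \right)}} + 17729} = \sqrt{\frac{1}{39960 + \sqrt{\frac{1}{159} - \frac{3}{\frac{1}{159}}}} + 17729} = \sqrt{\frac{1}{39960 + \sqrt{\frac{1}{159} - 3 \frac{1}{\frac{1}{159}}}} + 17729} = \sqrt{\frac{1}{39960 + \sqrt{\frac{1}{159} - 477}} + 17729} = \sqrt{\frac{1}{39960 + \sqrt{- \frac{75842}{159}}} + 17729} = \sqrt{\frac{1}{39960 + \frac{i \sqrt{12058878}}{159}} + 17729} = \sqrt{17729 + \frac{1}{39960 + \frac{i \sqrt{12058878}}{159}}}$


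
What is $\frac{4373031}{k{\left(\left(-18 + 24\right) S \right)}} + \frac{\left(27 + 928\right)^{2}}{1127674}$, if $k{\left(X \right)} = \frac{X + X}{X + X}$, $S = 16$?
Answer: $\frac{4931354271919}{1127674} \approx 4.373 \cdot 10^{6}$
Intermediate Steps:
$k{\left(X \right)} = 1$ ($k{\left(X \right)} = \frac{2 X}{2 X} = 2 X \frac{1}{2 X} = 1$)
$\frac{4373031}{k{\left(\left(-18 + 24\right) S \right)}} + \frac{\left(27 + 928\right)^{2}}{1127674} = \frac{4373031}{1} + \frac{\left(27 + 928\right)^{2}}{1127674} = 4373031 \cdot 1 + 955^{2} \cdot \frac{1}{1127674} = 4373031 + 912025 \cdot \frac{1}{1127674} = 4373031 + \frac{912025}{1127674} = \frac{4931354271919}{1127674}$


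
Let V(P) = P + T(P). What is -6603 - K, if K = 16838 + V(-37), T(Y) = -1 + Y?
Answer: -23366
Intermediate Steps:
V(P) = -1 + 2*P (V(P) = P + (-1 + P) = -1 + 2*P)
K = 16763 (K = 16838 + (-1 + 2*(-37)) = 16838 + (-1 - 74) = 16838 - 75 = 16763)
-6603 - K = -6603 - 1*16763 = -6603 - 16763 = -23366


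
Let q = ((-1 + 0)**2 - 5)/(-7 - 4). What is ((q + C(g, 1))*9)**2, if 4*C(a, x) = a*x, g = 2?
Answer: 29241/484 ≈ 60.415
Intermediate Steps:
C(a, x) = a*x/4 (C(a, x) = (a*x)/4 = a*x/4)
q = 4/11 (q = ((-1)**2 - 5)/(-11) = (1 - 5)*(-1/11) = -4*(-1/11) = 4/11 ≈ 0.36364)
((q + C(g, 1))*9)**2 = ((4/11 + (1/4)*2*1)*9)**2 = ((4/11 + 1/2)*9)**2 = ((19/22)*9)**2 = (171/22)**2 = 29241/484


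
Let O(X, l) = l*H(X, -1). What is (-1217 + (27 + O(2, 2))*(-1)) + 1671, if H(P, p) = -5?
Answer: 437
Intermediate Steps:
O(X, l) = -5*l (O(X, l) = l*(-5) = -5*l)
(-1217 + (27 + O(2, 2))*(-1)) + 1671 = (-1217 + (27 - 5*2)*(-1)) + 1671 = (-1217 + (27 - 10)*(-1)) + 1671 = (-1217 + 17*(-1)) + 1671 = (-1217 - 17) + 1671 = -1234 + 1671 = 437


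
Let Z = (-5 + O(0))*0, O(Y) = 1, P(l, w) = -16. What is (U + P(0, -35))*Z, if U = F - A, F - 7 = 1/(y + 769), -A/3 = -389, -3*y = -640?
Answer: 0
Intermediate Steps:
y = 640/3 (y = -⅓*(-640) = 640/3 ≈ 213.33)
A = 1167 (A = -3*(-389) = 1167)
F = 20632/2947 (F = 7 + 1/(640/3 + 769) = 7 + 1/(2947/3) = 7 + 3/2947 = 20632/2947 ≈ 7.0010)
U = -3418517/2947 (U = 20632/2947 - 1*1167 = 20632/2947 - 1167 = -3418517/2947 ≈ -1160.0)
Z = 0 (Z = (-5 + 1)*0 = -4*0 = 0)
(U + P(0, -35))*Z = (-3418517/2947 - 16)*0 = -3465669/2947*0 = 0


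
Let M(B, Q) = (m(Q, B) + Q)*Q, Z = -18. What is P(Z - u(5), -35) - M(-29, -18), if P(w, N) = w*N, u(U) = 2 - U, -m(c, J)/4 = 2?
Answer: 57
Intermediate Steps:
m(c, J) = -8 (m(c, J) = -4*2 = -8)
M(B, Q) = Q*(-8 + Q) (M(B, Q) = (-8 + Q)*Q = Q*(-8 + Q))
P(w, N) = N*w
P(Z - u(5), -35) - M(-29, -18) = -35*(-18 - (2 - 1*5)) - (-18)*(-8 - 18) = -35*(-18 - (2 - 5)) - (-18)*(-26) = -35*(-18 - 1*(-3)) - 1*468 = -35*(-18 + 3) - 468 = -35*(-15) - 468 = 525 - 468 = 57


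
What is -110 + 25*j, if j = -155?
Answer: -3985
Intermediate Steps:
-110 + 25*j = -110 + 25*(-155) = -110 - 3875 = -3985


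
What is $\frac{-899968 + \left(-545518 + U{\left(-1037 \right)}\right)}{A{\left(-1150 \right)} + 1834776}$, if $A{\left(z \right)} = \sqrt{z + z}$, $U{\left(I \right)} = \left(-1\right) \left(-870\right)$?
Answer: $- \frac{662636691504}{841600743119} + \frac{3611540 i \sqrt{23}}{841600743119} \approx -0.78735 + 2.058 \cdot 10^{-5} i$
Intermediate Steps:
$U{\left(I \right)} = 870$
$A{\left(z \right)} = \sqrt{2} \sqrt{z}$ ($A{\left(z \right)} = \sqrt{2 z} = \sqrt{2} \sqrt{z}$)
$\frac{-899968 + \left(-545518 + U{\left(-1037 \right)}\right)}{A{\left(-1150 \right)} + 1834776} = \frac{-899968 + \left(-545518 + 870\right)}{\sqrt{2} \sqrt{-1150} + 1834776} = \frac{-899968 - 544648}{\sqrt{2} \cdot 5 i \sqrt{46} + 1834776} = - \frac{1444616}{10 i \sqrt{23} + 1834776} = - \frac{1444616}{1834776 + 10 i \sqrt{23}}$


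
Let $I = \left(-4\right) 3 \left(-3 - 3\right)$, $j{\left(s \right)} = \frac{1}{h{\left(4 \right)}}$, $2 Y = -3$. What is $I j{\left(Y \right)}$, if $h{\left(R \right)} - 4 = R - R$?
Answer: $18$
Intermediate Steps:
$Y = - \frac{3}{2}$ ($Y = \frac{1}{2} \left(-3\right) = - \frac{3}{2} \approx -1.5$)
$h{\left(R \right)} = 4$ ($h{\left(R \right)} = 4 + \left(R - R\right) = 4 + 0 = 4$)
$j{\left(s \right)} = \frac{1}{4}$
$I = 72$ ($I = - 12 \left(-3 - 3\right) = \left(-12\right) \left(-6\right) = 72$)
$I j{\left(Y \right)} = 72 \cdot \frac{1}{4} = 18$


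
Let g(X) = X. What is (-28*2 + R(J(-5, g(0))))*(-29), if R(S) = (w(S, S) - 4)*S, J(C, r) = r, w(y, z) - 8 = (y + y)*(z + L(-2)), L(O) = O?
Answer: 1624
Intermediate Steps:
w(y, z) = 8 + 2*y*(-2 + z) (w(y, z) = 8 + (y + y)*(z - 2) = 8 + (2*y)*(-2 + z) = 8 + 2*y*(-2 + z))
R(S) = S*(4 - 4*S + 2*S²) (R(S) = ((8 - 4*S + 2*S*S) - 4)*S = ((8 - 4*S + 2*S²) - 4)*S = (4 - 4*S + 2*S²)*S = S*(4 - 4*S + 2*S²))
(-28*2 + R(J(-5, g(0))))*(-29) = (-28*2 + 2*0*(2 + 0² - 2*0))*(-29) = (-56 + 2*0*(2 + 0 + 0))*(-29) = (-56 + 2*0*2)*(-29) = (-56 + 0)*(-29) = -56*(-29) = 1624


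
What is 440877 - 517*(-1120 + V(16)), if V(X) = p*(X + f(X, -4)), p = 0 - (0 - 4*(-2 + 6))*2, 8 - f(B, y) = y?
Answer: 556685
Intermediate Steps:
f(B, y) = 8 - y
p = 32 (p = 0 - (0 - 4*4)*2 = 0 - (0 - 16)*2 = 0 - (-16)*2 = 0 - 1*(-32) = 0 + 32 = 32)
V(X) = 384 + 32*X (V(X) = 32*(X + (8 - 1*(-4))) = 32*(X + (8 + 4)) = 32*(X + 12) = 32*(12 + X) = 384 + 32*X)
440877 - 517*(-1120 + V(16)) = 440877 - 517*(-1120 + (384 + 32*16)) = 440877 - 517*(-1120 + (384 + 512)) = 440877 - 517*(-1120 + 896) = 440877 - 517*(-224) = 440877 + 115808 = 556685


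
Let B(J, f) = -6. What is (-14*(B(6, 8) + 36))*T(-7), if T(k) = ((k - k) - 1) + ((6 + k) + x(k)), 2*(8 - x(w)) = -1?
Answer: -2730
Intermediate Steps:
x(w) = 17/2 (x(w) = 8 - 1/2*(-1) = 8 + 1/2 = 17/2)
T(k) = 27/2 + k (T(k) = ((k - k) - 1) + ((6 + k) + 17/2) = (0 - 1) + (29/2 + k) = -1 + (29/2 + k) = 27/2 + k)
(-14*(B(6, 8) + 36))*T(-7) = (-14*(-6 + 36))*(27/2 - 7) = -14*30*(13/2) = -420*13/2 = -2730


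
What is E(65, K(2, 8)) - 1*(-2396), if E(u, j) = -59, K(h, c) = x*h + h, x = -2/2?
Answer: 2337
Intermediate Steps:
x = -1 (x = -2*½ = -1)
K(h, c) = 0 (K(h, c) = -h + h = 0)
E(65, K(2, 8)) - 1*(-2396) = -59 - 1*(-2396) = -59 + 2396 = 2337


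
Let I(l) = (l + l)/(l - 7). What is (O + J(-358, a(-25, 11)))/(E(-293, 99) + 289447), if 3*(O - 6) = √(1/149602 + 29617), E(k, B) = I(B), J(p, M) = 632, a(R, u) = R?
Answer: 29348/13314661 + 23*√662850921800870/2987849872383 ≈ 0.0024024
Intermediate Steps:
I(l) = 2*l/(-7 + l) (I(l) = (2*l)/(-7 + l) = 2*l/(-7 + l))
E(k, B) = 2*B/(-7 + B)
O = 6 + √662850921800870/448806 (O = 6 + √(1/149602 + 29617)/3 = 6 + √(4430762435/149602)/3 = 6 + (√662850921800870/149602)/3 = 6 + √662850921800870/448806 ≈ 63.365)
(O + J(-358, a(-25, 11)))/(E(-293, 99) + 289447) = ((6 + √662850921800870/448806) + 632)/(2*99/(-7 + 99) + 289447) = (638 + √662850921800870/448806)/(2*99/92 + 289447) = (638 + √662850921800870/448806)/(2*99*(1/92) + 289447) = (638 + √662850921800870/448806)/(99/46 + 289447) = (638 + √662850921800870/448806)/(13314661/46) = (638 + √662850921800870/448806)*(46/13314661) = 29348/13314661 + 23*√662850921800870/2987849872383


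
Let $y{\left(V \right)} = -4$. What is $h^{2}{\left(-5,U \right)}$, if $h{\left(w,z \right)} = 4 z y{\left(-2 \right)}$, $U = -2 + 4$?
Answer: $1024$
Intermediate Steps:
$U = 2$
$h{\left(w,z \right)} = - 16 z$ ($h{\left(w,z \right)} = 4 z \left(-4\right) = - 16 z$)
$h^{2}{\left(-5,U \right)} = \left(\left(-16\right) 2\right)^{2} = \left(-32\right)^{2} = 1024$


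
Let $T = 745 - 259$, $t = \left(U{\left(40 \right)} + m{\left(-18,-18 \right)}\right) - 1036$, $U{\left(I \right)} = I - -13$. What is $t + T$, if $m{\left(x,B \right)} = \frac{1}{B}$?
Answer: $- \frac{8947}{18} \approx -497.06$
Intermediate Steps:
$U{\left(I \right)} = 13 + I$ ($U{\left(I \right)} = I + 13 = 13 + I$)
$t = - \frac{17695}{18}$ ($t = \left(\left(13 + 40\right) + \frac{1}{-18}\right) - 1036 = \left(53 - \frac{1}{18}\right) - 1036 = \frac{953}{18} - 1036 = - \frac{17695}{18} \approx -983.06$)
$T = 486$
$t + T = - \frac{17695}{18} + 486 = - \frac{8947}{18}$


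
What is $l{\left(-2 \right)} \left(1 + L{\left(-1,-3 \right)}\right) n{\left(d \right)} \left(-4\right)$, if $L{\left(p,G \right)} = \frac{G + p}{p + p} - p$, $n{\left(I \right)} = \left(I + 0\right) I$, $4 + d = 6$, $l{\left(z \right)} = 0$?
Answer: $0$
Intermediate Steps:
$d = 2$ ($d = -4 + 6 = 2$)
$n{\left(I \right)} = I^{2}$ ($n{\left(I \right)} = I I = I^{2}$)
$L{\left(p,G \right)} = - p + \frac{G + p}{2 p}$ ($L{\left(p,G \right)} = \frac{G + p}{2 p} - p = - p + \frac{G + p}{2 p}$)
$l{\left(-2 \right)} \left(1 + L{\left(-1,-3 \right)}\right) n{\left(d \right)} \left(-4\right) = 0 \left(1 + \left(\frac{1}{2} - -1 + \frac{1}{2} \left(-3\right) \frac{1}{-1}\right)\right) 2^{2} \left(-4\right) = 0 \left(1 + \left(\frac{1}{2} + 1 + \frac{1}{2} \left(-3\right) \left(-1\right)\right)\right) 4 \left(-4\right) = 0 \left(1 + \left(\frac{1}{2} + 1 + \frac{3}{2}\right)\right) 4 \left(-4\right) = 0 \left(1 + 3\right) 4 \left(-4\right) = 0 \cdot 4 \cdot 4 \left(-4\right) = 0 \cdot 4 \left(-4\right) = 0 \left(-4\right) = 0$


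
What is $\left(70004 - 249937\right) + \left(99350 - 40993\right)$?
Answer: $-121576$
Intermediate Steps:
$\left(70004 - 249937\right) + \left(99350 - 40993\right) = -179933 + 58357 = -121576$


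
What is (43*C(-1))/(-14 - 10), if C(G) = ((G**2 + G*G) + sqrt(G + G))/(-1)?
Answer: 43/12 + 43*I*sqrt(2)/24 ≈ 3.5833 + 2.5338*I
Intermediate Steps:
C(G) = -2*G**2 - sqrt(2)*sqrt(G) (C(G) = ((G**2 + G**2) + sqrt(2*G))*(-1) = (2*G**2 + sqrt(2)*sqrt(G))*(-1) = -2*G**2 - sqrt(2)*sqrt(G))
(43*C(-1))/(-14 - 10) = (43*(-2*(-1)**2 - sqrt(2)*sqrt(-1)))/(-14 - 10) = (43*(-2*1 - sqrt(2)*I))/(-24) = (43*(-2 - I*sqrt(2)))*(-1/24) = (-86 - 43*I*sqrt(2))*(-1/24) = 43/12 + 43*I*sqrt(2)/24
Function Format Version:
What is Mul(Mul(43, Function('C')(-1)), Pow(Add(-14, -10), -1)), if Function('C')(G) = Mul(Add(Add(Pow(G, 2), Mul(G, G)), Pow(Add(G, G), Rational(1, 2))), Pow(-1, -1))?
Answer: Add(Rational(43, 12), Mul(Rational(43, 24), I, Pow(2, Rational(1, 2)))) ≈ Add(3.5833, Mul(2.5338, I))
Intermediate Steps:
Function('C')(G) = Add(Mul(-2, Pow(G, 2)), Mul(-1, Pow(2, Rational(1, 2)), Pow(G, Rational(1, 2)))) (Function('C')(G) = Mul(Add(Add(Pow(G, 2), Pow(G, 2)), Pow(Mul(2, G), Rational(1, 2))), -1) = Mul(Add(Mul(2, Pow(G, 2)), Mul(Pow(2, Rational(1, 2)), Pow(G, Rational(1, 2)))), -1) = Add(Mul(-2, Pow(G, 2)), Mul(-1, Pow(2, Rational(1, 2)), Pow(G, Rational(1, 2)))))
Mul(Mul(43, Function('C')(-1)), Pow(Add(-14, -10), -1)) = Mul(Mul(43, Add(Mul(-2, Pow(-1, 2)), Mul(-1, Pow(2, Rational(1, 2)), Pow(-1, Rational(1, 2))))), Pow(Add(-14, -10), -1)) = Mul(Mul(43, Add(Mul(-2, 1), Mul(-1, Pow(2, Rational(1, 2)), I))), Pow(-24, -1)) = Mul(Mul(43, Add(-2, Mul(-1, I, Pow(2, Rational(1, 2))))), Rational(-1, 24)) = Mul(Add(-86, Mul(-43, I, Pow(2, Rational(1, 2)))), Rational(-1, 24)) = Add(Rational(43, 12), Mul(Rational(43, 24), I, Pow(2, Rational(1, 2))))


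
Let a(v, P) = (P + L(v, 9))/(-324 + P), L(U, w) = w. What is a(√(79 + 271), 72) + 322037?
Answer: 9017027/28 ≈ 3.2204e+5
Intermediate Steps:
a(v, P) = (9 + P)/(-324 + P) (a(v, P) = (P + 9)/(-324 + P) = (9 + P)/(-324 + P))
a(√(79 + 271), 72) + 322037 = (9 + 72)/(-324 + 72) + 322037 = 81/(-252) + 322037 = -1/252*81 + 322037 = -9/28 + 322037 = 9017027/28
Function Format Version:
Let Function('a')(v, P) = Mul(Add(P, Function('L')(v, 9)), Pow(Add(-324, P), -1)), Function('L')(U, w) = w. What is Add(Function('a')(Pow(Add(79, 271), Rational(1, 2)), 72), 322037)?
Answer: Rational(9017027, 28) ≈ 3.2204e+5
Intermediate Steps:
Function('a')(v, P) = Mul(Pow(Add(-324, P), -1), Add(9, P)) (Function('a')(v, P) = Mul(Add(P, 9), Pow(Add(-324, P), -1)) = Mul(Add(9, P), Pow(Add(-324, P), -1)) = Mul(Pow(Add(-324, P), -1), Add(9, P)))
Add(Function('a')(Pow(Add(79, 271), Rational(1, 2)), 72), 322037) = Add(Mul(Pow(Add(-324, 72), -1), Add(9, 72)), 322037) = Add(Mul(Pow(-252, -1), 81), 322037) = Add(Mul(Rational(-1, 252), 81), 322037) = Add(Rational(-9, 28), 322037) = Rational(9017027, 28)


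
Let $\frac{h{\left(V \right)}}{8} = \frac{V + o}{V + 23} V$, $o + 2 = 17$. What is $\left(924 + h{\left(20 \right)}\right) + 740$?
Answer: $\frac{77152}{43} \approx 1794.2$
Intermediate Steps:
$o = 15$ ($o = -2 + 17 = 15$)
$h{\left(V \right)} = \frac{8 V \left(15 + V\right)}{23 + V}$ ($h{\left(V \right)} = 8 \frac{V + 15}{V + 23} V = 8 \frac{15 + V}{23 + V} V = 8 \frac{V \left(15 + V\right)}{23 + V} = \frac{8 V \left(15 + V\right)}{23 + V}$)
$\left(924 + h{\left(20 \right)}\right) + 740 = \left(924 + 8 \cdot 20 \frac{1}{23 + 20} \left(15 + 20\right)\right) + 740 = \left(924 + 8 \cdot 20 \cdot \frac{1}{43} \cdot 35\right) + 740 = \left(924 + \frac{5600}{43}\right) + 740 = \frac{45332}{43} + 740 = \frac{77152}{43}$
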